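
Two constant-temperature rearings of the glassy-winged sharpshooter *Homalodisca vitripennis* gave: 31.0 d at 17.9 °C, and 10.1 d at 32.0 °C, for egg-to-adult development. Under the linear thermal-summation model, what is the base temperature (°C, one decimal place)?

Equal thermal constants: D₁(T₁ − T_b) = D₂(T₂ − T_b).
31.0·(17.9 − T_b) = 10.1·(32.0 − T_b)
T_b = (31.0·17.9 − 10.1·32.0) / (31.0 − 10.1) = 231.70 / 20.9 = 11.086 °C ≈ 11.1 °C.

11.1 °C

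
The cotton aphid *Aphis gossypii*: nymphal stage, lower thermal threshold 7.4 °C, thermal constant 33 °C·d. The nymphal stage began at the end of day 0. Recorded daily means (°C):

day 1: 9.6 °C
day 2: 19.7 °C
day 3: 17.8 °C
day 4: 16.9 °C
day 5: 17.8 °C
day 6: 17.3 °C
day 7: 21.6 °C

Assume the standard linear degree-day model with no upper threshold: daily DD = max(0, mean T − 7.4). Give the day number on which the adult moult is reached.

Daily DD above 7.4 °C: 2.2, 12.3, 10.4, 9.5, 10.4, 9.9, 14.2.
Cumulative: 2.2, 14.5, 24.9, 34.4, 44.8, 54.7, 68.9.
The total first reaches 33 DD on day 4.

day 4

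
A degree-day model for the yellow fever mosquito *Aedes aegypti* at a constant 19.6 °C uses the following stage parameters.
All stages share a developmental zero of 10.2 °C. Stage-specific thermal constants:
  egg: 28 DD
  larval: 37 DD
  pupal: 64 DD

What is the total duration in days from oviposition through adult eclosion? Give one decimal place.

13.7 days

Daily accumulation at 19.6 °C = 19.6 − 10.2 = 9.4 DD/day.
Total K = 28 + 37 + 64 = 129 DD.
Total duration = 129 / 9.4 = 13.723 ≈ 13.7 days.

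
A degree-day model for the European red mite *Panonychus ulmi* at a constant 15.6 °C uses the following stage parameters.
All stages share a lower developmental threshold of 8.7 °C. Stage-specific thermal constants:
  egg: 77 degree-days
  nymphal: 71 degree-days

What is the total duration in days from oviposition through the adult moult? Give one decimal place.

21.4 days

Daily accumulation at 15.6 °C = 15.6 − 8.7 = 6.9 DD/day.
Total K = 77 + 71 = 148 DD.
Total duration = 148 / 6.9 = 21.449 ≈ 21.4 days.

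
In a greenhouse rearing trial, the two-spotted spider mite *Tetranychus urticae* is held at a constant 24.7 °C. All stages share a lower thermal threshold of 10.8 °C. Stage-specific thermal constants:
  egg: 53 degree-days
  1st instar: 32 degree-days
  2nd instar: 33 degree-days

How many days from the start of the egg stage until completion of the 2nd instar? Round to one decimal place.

8.5 days

Daily accumulation at 24.7 °C = 24.7 − 10.8 = 13.9 DD/day.
Total K = 53 + 32 + 33 = 118 DD.
Total duration = 118 / 13.9 = 8.489 ≈ 8.5 days.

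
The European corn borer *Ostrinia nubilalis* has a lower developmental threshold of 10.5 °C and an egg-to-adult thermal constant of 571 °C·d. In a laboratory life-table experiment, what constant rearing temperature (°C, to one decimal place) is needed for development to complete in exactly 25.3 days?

33.1 °C

Required daily accumulation = 571 / 25.3 = 22.569 DD/day.
T = T_base + 22.569 = 10.5 + 22.569 = 33.069 ≈ 33.1 °C.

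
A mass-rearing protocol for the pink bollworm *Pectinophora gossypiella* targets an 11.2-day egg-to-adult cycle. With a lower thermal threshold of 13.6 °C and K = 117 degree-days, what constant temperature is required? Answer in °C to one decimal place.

24.0 °C

Required daily accumulation = 117 / 11.2 = 10.446 DD/day.
T = T_base + 10.446 = 13.6 + 10.446 = 24.046 ≈ 24.0 °C.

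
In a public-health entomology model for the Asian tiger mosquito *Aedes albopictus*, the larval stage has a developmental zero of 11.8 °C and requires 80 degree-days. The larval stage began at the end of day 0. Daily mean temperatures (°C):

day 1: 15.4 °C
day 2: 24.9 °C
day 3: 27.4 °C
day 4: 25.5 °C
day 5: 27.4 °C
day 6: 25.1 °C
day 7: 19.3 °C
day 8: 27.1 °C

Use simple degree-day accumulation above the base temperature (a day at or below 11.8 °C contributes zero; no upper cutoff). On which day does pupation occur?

day 7

Daily DD above 11.8 °C: 3.6, 13.1, 15.6, 13.7, 15.6, 13.3, 7.5, 15.3.
Cumulative: 3.6, 16.7, 32.3, 46.0, 61.6, 74.9, 82.4, 97.7.
The total first reaches 80 DD on day 7.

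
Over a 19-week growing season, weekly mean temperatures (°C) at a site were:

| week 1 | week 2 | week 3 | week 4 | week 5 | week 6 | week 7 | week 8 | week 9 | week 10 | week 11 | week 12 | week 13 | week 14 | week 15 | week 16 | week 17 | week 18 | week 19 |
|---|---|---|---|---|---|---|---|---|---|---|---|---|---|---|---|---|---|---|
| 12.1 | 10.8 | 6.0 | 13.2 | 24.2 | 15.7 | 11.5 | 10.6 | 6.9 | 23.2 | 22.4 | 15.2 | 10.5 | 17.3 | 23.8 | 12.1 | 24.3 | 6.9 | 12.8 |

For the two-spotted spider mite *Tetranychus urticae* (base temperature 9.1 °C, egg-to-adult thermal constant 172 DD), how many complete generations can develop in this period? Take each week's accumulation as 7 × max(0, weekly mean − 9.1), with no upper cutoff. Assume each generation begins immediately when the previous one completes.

4 generations

Weekly DD (7 × max(0, T̄ − 9.1)): 21.0, 11.9, 0.0, 28.7, 105.7, 46.2, 16.8, 10.5, 0.0, 98.7, 93.1, 42.7, 9.8, 57.4, 102.9, 21.0, 106.4, 0.0, 25.9.
Season total = 798.7 DD.
Complete generations = ⌊798.7 / 172⌋ = 4.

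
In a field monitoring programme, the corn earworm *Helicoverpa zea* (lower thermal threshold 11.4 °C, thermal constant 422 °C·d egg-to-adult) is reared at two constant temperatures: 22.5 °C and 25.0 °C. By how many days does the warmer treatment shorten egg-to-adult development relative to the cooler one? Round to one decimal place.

At 22.5 °C: 422 / (22.5 − 11.4) = 422 / 11.1 = 38.018 d.
At 25.0 °C: 422 / (25.0 − 11.4) = 422 / 13.6 = 31.029 d.
Difference = |38.018 − 31.029| = 6.989 ≈ 7.0 days.

7.0 days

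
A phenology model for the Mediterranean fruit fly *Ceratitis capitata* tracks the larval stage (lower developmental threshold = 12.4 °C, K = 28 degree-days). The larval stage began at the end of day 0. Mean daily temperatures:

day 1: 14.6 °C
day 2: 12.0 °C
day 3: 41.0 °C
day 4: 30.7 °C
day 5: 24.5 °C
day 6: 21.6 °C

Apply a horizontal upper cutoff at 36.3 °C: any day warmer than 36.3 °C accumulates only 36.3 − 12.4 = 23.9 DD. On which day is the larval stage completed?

Daily DD above 12.4 °C (capped at 23.9): 2.2, 0.0, 23.9, 18.3, 12.1, 9.2.
Cumulative: 2.2, 2.2, 26.1, 44.4, 56.5, 65.7.
The total first reaches 28 DD on day 4.

day 4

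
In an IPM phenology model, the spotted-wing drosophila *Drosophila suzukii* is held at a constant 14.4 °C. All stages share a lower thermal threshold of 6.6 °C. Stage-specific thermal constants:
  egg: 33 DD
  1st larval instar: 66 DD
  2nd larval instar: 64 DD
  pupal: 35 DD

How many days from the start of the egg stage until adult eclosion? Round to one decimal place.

25.4 days

Daily accumulation at 14.4 °C = 14.4 − 6.6 = 7.8 DD/day.
Total K = 33 + 66 + 64 + 35 = 198 DD.
Total duration = 198 / 7.8 = 25.385 ≈ 25.4 days.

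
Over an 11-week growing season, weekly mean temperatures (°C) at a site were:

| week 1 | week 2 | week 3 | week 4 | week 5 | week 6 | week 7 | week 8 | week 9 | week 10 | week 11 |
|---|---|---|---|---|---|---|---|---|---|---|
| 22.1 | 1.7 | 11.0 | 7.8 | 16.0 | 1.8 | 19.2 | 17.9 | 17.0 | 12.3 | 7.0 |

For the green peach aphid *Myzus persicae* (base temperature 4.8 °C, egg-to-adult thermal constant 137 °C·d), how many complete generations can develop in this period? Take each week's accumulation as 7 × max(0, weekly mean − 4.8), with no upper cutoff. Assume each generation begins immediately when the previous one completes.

Weekly DD (7 × max(0, T̄ − 4.8)): 121.1, 0.0, 43.4, 21.0, 78.4, 0.0, 100.8, 91.7, 85.4, 52.5, 15.4.
Season total = 609.7 DD.
Complete generations = ⌊609.7 / 137⌋ = 4.

4 generations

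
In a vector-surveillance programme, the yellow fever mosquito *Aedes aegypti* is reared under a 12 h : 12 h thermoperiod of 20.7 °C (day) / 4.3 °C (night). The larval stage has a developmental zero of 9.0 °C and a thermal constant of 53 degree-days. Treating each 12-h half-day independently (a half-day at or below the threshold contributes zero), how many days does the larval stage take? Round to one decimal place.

Day half: max(0, 20.7 − 9.0) × 0.5 = 11.7 × 0.5 = 5.85 DD.
Night half: max(0, 4.3 − 9.0) × 0.5 = 0.0 × 0.5 = 0.00 DD.
Per 24 h: 5.85 DD/day.
Duration = 53 / 5.85 = 9.060 ≈ 9.1 days.

9.1 days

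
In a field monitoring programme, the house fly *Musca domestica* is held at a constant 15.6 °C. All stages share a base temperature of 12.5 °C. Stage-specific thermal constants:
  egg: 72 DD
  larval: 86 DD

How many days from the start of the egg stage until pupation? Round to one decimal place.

Daily accumulation at 15.6 °C = 15.6 − 12.5 = 3.1 DD/day.
Total K = 72 + 86 = 158 DD.
Total duration = 158 / 3.1 = 50.968 ≈ 51.0 days.

51.0 days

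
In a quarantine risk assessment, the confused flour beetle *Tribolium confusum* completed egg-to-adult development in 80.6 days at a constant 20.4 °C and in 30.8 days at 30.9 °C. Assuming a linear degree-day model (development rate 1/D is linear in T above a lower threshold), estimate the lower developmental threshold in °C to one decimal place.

Equal thermal constants: D₁(T₁ − T_b) = D₂(T₂ − T_b).
80.6·(20.4 − T_b) = 30.8·(30.9 − T_b)
T_b = (80.6·20.4 − 30.8·30.9) / (80.6 − 30.8) = 692.52 / 49.8 = 13.906 °C ≈ 13.9 °C.

13.9 °C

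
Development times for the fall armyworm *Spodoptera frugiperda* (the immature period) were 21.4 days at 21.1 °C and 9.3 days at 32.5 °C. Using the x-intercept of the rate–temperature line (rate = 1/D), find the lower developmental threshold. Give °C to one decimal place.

Under the model K = D·(T − T_b), so D₁·(T₁ − T_b) = D₂·(T₂ − T_b).
21.4·(21.1 − T_b) = 9.3·(32.5 − T_b)
T_b = (21.4·21.1 − 9.3·32.5) / (21.4 − 9.3) = 149.29 / 12.1 = 12.338 °C ≈ 12.3 °C.

12.3 °C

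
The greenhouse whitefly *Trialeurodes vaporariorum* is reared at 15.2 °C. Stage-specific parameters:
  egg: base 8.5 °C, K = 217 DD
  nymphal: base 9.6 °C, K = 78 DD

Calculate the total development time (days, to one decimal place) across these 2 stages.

egg: 217 / (15.2 − 8.5) = 217 / 6.7 = 32.388 d.
nymphal: 78 / (15.2 − 9.6) = 78 / 5.6 = 13.929 d.
Sum = 46.317 ≈ 46.3 days.

46.3 days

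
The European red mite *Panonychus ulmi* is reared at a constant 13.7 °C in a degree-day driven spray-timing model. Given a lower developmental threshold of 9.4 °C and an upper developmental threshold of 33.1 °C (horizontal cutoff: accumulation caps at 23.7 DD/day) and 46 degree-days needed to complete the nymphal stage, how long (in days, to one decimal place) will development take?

10.7 days

Daily accumulation = 13.7 − 9.4 = 4.3 DD/day.
Duration = 46 / 4.3 = 10.698 ≈ 10.7 days.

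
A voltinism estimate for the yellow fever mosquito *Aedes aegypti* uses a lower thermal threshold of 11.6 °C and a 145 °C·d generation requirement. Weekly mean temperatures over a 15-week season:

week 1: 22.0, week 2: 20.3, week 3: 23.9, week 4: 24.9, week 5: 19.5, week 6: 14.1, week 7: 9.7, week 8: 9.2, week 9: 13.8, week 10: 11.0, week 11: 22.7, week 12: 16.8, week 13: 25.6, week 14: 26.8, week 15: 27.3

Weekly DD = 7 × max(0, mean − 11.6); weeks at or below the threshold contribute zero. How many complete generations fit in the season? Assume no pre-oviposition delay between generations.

5 generations

Weekly DD (7 × max(0, T̄ − 11.6)): 72.8, 60.9, 86.1, 93.1, 55.3, 17.5, 0.0, 0.0, 15.4, 0.0, 77.7, 36.4, 98.0, 106.4, 109.9.
Season total = 829.5 DD.
Complete generations = ⌊829.5 / 145⌋ = 5.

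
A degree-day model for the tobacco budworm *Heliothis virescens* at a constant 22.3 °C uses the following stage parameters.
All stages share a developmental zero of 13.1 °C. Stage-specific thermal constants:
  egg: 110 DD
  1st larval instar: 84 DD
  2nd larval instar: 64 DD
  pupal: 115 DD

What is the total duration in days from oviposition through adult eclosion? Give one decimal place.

40.5 days

Daily accumulation at 22.3 °C = 22.3 − 13.1 = 9.2 DD/day.
Total K = 110 + 84 + 64 + 115 = 373 DD.
Total duration = 373 / 9.2 = 40.543 ≈ 40.5 days.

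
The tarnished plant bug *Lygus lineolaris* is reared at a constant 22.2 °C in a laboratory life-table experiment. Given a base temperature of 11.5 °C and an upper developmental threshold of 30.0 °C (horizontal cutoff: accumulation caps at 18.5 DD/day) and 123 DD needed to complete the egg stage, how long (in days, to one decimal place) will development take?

Daily accumulation = 22.2 − 11.5 = 10.7 DD/day.
Duration = 123 / 10.7 = 11.495 ≈ 11.5 days.

11.5 days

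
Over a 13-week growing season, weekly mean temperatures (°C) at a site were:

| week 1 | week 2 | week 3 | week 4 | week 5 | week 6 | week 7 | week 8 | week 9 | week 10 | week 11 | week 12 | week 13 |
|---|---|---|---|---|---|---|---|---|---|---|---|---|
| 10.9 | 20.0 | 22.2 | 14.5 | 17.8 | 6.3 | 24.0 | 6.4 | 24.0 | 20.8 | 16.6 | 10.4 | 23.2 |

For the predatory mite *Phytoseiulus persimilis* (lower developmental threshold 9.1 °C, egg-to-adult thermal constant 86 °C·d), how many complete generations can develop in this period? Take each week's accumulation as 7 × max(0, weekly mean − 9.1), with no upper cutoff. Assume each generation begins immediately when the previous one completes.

Weekly DD (7 × max(0, T̄ − 9.1)): 12.6, 76.3, 91.7, 37.8, 60.9, 0.0, 104.3, 0.0, 104.3, 81.9, 52.5, 9.1, 98.7.
Season total = 730.1 DD.
Complete generations = ⌊730.1 / 86⌋ = 8.

8 generations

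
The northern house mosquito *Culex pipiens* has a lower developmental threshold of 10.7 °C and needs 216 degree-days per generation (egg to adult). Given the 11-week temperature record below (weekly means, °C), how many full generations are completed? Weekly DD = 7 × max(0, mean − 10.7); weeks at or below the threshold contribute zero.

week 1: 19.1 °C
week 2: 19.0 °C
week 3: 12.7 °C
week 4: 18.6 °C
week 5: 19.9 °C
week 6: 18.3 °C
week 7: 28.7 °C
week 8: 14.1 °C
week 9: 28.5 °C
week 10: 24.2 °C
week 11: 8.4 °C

3 generations

Weekly DD (7 × max(0, T̄ − 10.7)): 58.8, 58.1, 14.0, 55.3, 64.4, 53.2, 126.0, 23.8, 124.6, 94.5, 0.0.
Season total = 672.7 DD.
Complete generations = ⌊672.7 / 216⌋ = 3.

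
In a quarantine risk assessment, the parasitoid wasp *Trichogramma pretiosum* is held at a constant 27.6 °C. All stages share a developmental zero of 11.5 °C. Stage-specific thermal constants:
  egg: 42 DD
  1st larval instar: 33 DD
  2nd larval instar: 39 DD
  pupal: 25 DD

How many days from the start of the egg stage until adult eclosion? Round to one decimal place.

8.6 days

Daily accumulation at 27.6 °C = 27.6 − 11.5 = 16.1 DD/day.
Total K = 42 + 33 + 39 + 25 = 139 DD.
Total duration = 139 / 16.1 = 8.634 ≈ 8.6 days.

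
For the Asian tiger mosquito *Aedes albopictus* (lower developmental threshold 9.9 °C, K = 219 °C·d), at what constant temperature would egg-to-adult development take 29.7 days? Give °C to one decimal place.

17.3 °C

Required daily accumulation = 219 / 29.7 = 7.374 DD/day.
T = T_base + 7.374 = 9.9 + 7.374 = 17.274 ≈ 17.3 °C.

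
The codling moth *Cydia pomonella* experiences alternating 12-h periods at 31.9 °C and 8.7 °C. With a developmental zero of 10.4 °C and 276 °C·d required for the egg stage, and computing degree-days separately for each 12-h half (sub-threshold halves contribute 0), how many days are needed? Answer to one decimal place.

Day half: max(0, 31.9 − 10.4) × 0.5 = 21.5 × 0.5 = 10.75 DD.
Night half: max(0, 8.7 − 10.4) × 0.5 = 0.0 × 0.5 = 0.00 DD.
Per 24 h: 10.75 DD/day.
Duration = 276 / 10.75 = 25.674 ≈ 25.7 days.

25.7 days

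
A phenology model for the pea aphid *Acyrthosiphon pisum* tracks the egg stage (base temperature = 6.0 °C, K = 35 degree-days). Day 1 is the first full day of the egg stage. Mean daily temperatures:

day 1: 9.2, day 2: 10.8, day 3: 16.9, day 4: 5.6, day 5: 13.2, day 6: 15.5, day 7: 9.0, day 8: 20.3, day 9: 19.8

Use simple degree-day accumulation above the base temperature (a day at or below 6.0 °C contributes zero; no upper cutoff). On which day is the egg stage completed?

day 6

Daily DD above 6.0 °C: 3.2, 4.8, 10.9, 0.0, 7.2, 9.5, 3.0, 14.3, 13.8.
Cumulative: 3.2, 8.0, 18.9, 18.9, 26.1, 35.6, 38.6, 52.9, 66.7.
The total first reaches 35 DD on day 6.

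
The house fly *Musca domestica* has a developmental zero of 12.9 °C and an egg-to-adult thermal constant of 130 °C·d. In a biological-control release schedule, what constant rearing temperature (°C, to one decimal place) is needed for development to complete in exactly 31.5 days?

17.0 °C

Required daily accumulation = 130 / 31.5 = 4.127 DD/day.
T = T_base + 4.127 = 12.9 + 4.127 = 17.027 ≈ 17.0 °C.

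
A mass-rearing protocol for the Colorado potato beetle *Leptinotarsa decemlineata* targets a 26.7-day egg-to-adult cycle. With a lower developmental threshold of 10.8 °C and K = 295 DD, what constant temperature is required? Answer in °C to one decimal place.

Required daily accumulation = 295 / 26.7 = 11.049 DD/day.
T = T_base + 11.049 = 10.8 + 11.049 = 21.849 ≈ 21.8 °C.

21.8 °C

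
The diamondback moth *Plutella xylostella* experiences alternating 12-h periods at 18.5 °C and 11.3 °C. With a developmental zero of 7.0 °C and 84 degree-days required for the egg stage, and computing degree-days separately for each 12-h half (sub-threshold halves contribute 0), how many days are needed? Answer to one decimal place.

Day half: max(0, 18.5 − 7.0) × 0.5 = 11.5 × 0.5 = 5.75 DD.
Night half: max(0, 11.3 − 7.0) × 0.5 = 4.3 × 0.5 = 2.15 DD.
Per 24 h: 7.90 DD/day.
Duration = 84 / 7.90 = 10.633 ≈ 10.6 days.

10.6 days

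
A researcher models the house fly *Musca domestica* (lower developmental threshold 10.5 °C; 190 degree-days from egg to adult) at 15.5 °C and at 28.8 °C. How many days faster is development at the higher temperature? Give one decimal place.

At 15.5 °C: 190 / (15.5 − 10.5) = 190 / 5.0 = 38.000 d.
At 28.8 °C: 190 / (28.8 − 10.5) = 190 / 18.3 = 10.383 d.
Difference = |38.000 − 10.383| = 27.617 ≈ 27.6 days.

27.6 days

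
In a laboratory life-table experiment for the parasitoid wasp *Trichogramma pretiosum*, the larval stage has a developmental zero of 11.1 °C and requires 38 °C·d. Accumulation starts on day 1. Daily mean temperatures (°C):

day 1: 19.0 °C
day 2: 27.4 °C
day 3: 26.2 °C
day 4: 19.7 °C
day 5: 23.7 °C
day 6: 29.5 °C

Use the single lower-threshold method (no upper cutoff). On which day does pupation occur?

day 3

Daily DD above 11.1 °C: 7.9, 16.3, 15.1, 8.6, 12.6, 18.4.
Cumulative: 7.9, 24.2, 39.3, 47.9, 60.5, 78.9.
The total first reaches 38 DD on day 3.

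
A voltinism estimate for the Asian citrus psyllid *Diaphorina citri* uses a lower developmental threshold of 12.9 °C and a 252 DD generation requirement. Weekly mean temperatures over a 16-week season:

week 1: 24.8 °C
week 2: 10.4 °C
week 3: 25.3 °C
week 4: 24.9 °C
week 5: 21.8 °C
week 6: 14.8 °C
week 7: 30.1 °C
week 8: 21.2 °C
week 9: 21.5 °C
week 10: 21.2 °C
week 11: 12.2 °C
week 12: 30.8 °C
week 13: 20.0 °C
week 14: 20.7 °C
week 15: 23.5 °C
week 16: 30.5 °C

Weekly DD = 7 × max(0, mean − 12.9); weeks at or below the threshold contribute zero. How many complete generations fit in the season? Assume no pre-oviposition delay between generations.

4 generations

Weekly DD (7 × max(0, T̄ − 12.9)): 83.3, 0.0, 86.8, 84.0, 62.3, 13.3, 120.4, 58.1, 60.2, 58.1, 0.0, 125.3, 49.7, 54.6, 74.2, 123.2.
Season total = 1053.5 DD.
Complete generations = ⌊1053.5 / 252⌋ = 4.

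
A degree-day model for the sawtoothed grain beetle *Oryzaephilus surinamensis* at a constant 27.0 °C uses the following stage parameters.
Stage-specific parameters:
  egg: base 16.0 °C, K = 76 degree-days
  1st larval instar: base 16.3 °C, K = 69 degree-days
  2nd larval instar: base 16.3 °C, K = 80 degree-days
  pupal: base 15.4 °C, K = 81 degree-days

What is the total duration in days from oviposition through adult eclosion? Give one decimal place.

27.8 days

egg: 76 / (27.0 − 16.0) = 76 / 11.0 = 6.909 d.
1st larval instar: 69 / (27.0 − 16.3) = 69 / 10.7 = 6.449 d.
2nd larval instar: 80 / (27.0 − 16.3) = 80 / 10.7 = 7.477 d.
pupal: 81 / (27.0 − 15.4) = 81 / 11.6 = 6.983 d.
Sum = 27.817 ≈ 27.8 days.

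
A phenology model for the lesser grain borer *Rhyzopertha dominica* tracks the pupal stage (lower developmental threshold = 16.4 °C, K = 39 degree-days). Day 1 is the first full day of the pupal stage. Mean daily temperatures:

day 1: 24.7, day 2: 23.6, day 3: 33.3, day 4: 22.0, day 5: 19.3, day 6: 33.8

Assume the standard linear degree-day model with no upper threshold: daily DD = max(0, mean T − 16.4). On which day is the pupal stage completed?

day 5

Daily DD above 16.4 °C: 8.3, 7.2, 16.9, 5.6, 2.9, 17.4.
Cumulative: 8.3, 15.5, 32.4, 38.0, 40.9, 58.3.
The total first reaches 39 DD on day 5.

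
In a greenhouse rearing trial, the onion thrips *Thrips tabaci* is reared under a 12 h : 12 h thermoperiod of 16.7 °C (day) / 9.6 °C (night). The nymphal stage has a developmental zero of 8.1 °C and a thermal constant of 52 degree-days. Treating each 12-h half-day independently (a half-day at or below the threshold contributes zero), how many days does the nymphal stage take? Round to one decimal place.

Day half: max(0, 16.7 − 8.1) × 0.5 = 8.6 × 0.5 = 4.30 DD.
Night half: max(0, 9.6 − 8.1) × 0.5 = 1.5 × 0.5 = 0.75 DD.
Per 24 h: 5.05 DD/day.
Duration = 52 / 5.05 = 10.297 ≈ 10.3 days.

10.3 days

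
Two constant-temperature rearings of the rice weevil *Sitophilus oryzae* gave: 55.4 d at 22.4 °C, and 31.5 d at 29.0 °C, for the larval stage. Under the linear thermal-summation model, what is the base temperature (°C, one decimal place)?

Linear rate model ⇒ the product D·(T − T_b) is constant across temperatures.
55.4·(22.4 − T_b) = 31.5·(29.0 − T_b)
T_b = (55.4·22.4 − 31.5·29.0) / (55.4 − 31.5) = 327.46 / 23.9 = 13.701 °C ≈ 13.7 °C.

13.7 °C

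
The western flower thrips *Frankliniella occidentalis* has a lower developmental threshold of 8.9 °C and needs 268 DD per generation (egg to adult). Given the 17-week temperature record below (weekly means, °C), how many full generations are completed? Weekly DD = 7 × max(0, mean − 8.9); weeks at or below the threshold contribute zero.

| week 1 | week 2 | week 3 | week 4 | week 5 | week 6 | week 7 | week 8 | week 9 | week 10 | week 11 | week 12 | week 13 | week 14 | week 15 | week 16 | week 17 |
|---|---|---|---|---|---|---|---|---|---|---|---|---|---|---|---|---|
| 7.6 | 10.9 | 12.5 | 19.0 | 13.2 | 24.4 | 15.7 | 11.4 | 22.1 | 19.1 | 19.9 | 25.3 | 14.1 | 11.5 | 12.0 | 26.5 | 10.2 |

Weekly DD (7 × max(0, T̄ − 8.9)): 0.0, 14.0, 25.2, 70.7, 30.1, 108.5, 47.6, 17.5, 92.4, 71.4, 77.0, 114.8, 36.4, 18.2, 21.7, 123.2, 9.1.
Season total = 877.8 DD.
Complete generations = ⌊877.8 / 268⌋ = 3.

3 generations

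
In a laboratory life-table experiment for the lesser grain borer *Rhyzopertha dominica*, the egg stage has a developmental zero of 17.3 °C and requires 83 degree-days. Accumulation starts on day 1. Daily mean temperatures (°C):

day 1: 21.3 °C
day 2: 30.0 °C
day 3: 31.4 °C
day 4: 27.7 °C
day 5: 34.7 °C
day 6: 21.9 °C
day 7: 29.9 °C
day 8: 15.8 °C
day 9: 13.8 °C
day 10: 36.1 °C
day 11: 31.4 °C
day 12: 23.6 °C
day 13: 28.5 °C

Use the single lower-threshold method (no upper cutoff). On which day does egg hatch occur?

day 10

Daily DD above 17.3 °C: 4.0, 12.7, 14.1, 10.4, 17.4, 4.6, 12.6, 0.0, 0.0, 18.8, 14.1, 6.3, 11.2.
Cumulative: 4.0, 16.7, 30.8, 41.2, 58.6, 63.2, 75.8, 75.8, 75.8, 94.6, 108.7, 115.0, 126.2.
The total first reaches 83 DD on day 10.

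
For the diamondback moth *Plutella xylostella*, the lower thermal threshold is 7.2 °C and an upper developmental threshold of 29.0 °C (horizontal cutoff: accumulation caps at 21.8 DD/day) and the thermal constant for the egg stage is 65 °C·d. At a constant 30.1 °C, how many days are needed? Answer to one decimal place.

Temperature 30.1 °C exceeds the upper threshold, so daily accumulation caps at 29.0 − 7.2 = 21.8 DD/day.
Duration = 65 / 21.8 = 2.982 ≈ 3.0 days.

3.0 days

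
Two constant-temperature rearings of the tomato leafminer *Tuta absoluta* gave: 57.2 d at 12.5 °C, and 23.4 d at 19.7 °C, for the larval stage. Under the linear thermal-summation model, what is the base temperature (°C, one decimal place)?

7.5 °C

Linear rate model ⇒ the product D·(T − T_b) is constant across temperatures.
57.2·(12.5 − T_b) = 23.4·(19.7 − T_b)
T_b = (57.2·12.5 − 23.4·19.7) / (57.2 − 23.4) = 254.02 / 33.8 = 7.515 °C ≈ 7.5 °C.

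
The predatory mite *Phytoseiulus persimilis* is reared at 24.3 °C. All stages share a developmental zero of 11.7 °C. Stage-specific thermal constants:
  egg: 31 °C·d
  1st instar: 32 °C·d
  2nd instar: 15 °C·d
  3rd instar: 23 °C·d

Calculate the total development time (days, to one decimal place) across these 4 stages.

Daily accumulation at 24.3 °C = 24.3 − 11.7 = 12.6 DD/day.
Total K = 31 + 32 + 15 + 23 = 101 DD.
Total duration = 101 / 12.6 = 8.016 ≈ 8.0 days.

8.0 days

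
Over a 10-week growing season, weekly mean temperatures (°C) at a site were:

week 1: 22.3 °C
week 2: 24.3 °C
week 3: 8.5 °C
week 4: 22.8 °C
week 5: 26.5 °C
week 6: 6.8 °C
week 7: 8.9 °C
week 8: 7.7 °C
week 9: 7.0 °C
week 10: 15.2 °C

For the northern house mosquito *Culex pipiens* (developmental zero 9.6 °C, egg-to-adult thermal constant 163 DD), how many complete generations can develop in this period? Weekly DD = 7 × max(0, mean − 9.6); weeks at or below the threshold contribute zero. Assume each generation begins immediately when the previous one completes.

2 generations

Weekly DD (7 × max(0, T̄ − 9.6)): 88.9, 102.9, 0.0, 92.4, 118.3, 0.0, 0.0, 0.0, 0.0, 39.2.
Season total = 441.7 DD.
Complete generations = ⌊441.7 / 163⌋ = 2.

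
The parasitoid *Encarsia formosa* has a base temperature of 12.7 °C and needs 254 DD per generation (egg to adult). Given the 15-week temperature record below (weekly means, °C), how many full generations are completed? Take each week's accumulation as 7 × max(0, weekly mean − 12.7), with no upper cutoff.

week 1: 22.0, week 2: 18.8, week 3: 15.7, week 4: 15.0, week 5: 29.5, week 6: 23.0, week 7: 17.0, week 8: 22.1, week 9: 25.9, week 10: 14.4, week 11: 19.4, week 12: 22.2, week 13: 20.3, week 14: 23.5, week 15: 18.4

Weekly DD (7 × max(0, T̄ − 12.7)): 65.1, 42.7, 21.0, 16.1, 117.6, 72.1, 30.1, 65.8, 92.4, 11.9, 46.9, 66.5, 53.2, 75.6, 39.9.
Season total = 816.9 DD.
Complete generations = ⌊816.9 / 254⌋ = 3.

3 generations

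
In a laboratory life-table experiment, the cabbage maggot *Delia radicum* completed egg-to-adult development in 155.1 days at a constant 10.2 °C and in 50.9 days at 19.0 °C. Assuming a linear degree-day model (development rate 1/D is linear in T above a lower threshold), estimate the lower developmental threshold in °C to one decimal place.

5.9 °C

Linear rate model ⇒ the product D·(T − T_b) is constant across temperatures.
155.1·(10.2 − T_b) = 50.9·(19.0 − T_b)
T_b = (155.1·10.2 − 50.9·19.0) / (155.1 − 50.9) = 614.92 / 104.2 = 5.901 °C ≈ 5.9 °C.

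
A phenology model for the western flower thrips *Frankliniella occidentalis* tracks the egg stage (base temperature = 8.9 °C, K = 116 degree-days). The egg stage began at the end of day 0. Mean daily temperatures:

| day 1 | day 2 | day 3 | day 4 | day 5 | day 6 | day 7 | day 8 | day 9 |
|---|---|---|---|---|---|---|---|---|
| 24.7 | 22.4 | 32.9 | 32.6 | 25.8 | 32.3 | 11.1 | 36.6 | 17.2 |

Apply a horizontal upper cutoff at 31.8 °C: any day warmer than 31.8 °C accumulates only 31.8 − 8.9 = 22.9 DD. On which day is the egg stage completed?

day 7

Daily DD above 8.9 °C (capped at 22.9): 15.8, 13.5, 22.9, 22.9, 16.9, 22.9, 2.2, 22.9, 8.3.
Cumulative: 15.8, 29.3, 52.2, 75.1, 92.0, 114.9, 117.1, 140.0, 148.3.
The total first reaches 116 DD on day 7.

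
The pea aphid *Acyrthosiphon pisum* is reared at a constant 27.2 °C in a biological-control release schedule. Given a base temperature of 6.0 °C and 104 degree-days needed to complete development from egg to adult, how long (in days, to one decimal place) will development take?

4.9 days

Daily accumulation = 27.2 − 6.0 = 21.2 DD/day.
Duration = 104 / 21.2 = 4.906 ≈ 4.9 days.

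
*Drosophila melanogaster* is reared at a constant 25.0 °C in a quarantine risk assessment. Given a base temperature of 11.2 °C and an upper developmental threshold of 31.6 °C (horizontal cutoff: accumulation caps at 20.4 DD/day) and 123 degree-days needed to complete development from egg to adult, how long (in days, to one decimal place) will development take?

Daily accumulation = 25.0 − 11.2 = 13.8 DD/day.
Duration = 123 / 13.8 = 8.913 ≈ 8.9 days.

8.9 days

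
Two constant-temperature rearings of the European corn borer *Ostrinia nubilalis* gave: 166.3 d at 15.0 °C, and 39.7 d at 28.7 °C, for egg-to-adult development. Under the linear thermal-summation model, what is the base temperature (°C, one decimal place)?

Equal thermal constants: D₁(T₁ − T_b) = D₂(T₂ − T_b).
166.3·(15.0 − T_b) = 39.7·(28.7 − T_b)
T_b = (166.3·15.0 − 39.7·28.7) / (166.3 − 39.7) = 1355.11 / 126.6 = 10.704 °C ≈ 10.7 °C.

10.7 °C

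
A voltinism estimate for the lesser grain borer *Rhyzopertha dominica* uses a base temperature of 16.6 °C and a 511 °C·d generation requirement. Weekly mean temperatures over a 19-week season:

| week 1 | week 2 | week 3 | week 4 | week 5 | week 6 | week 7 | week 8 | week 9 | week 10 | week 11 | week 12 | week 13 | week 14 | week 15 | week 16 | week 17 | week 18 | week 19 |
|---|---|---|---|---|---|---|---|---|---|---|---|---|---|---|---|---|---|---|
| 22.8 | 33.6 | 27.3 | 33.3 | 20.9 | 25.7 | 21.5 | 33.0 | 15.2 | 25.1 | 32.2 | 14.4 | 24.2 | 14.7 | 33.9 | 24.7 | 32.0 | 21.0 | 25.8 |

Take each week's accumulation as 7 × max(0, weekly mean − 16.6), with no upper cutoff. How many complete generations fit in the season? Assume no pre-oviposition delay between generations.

2 generations

Weekly DD (7 × max(0, T̄ − 16.6)): 43.4, 119.0, 74.9, 116.9, 30.1, 63.7, 34.3, 114.8, 0.0, 59.5, 109.2, 0.0, 53.2, 0.0, 121.1, 56.7, 107.8, 30.8, 64.4.
Season total = 1199.8 DD.
Complete generations = ⌊1199.8 / 511⌋ = 2.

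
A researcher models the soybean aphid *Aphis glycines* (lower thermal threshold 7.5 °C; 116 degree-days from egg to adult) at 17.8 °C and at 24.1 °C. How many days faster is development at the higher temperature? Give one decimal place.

At 17.8 °C: 116 / (17.8 − 7.5) = 116 / 10.3 = 11.262 d.
At 24.1 °C: 116 / (24.1 − 7.5) = 116 / 16.6 = 6.988 d.
Difference = |11.262 − 6.988| = 4.274 ≈ 4.3 days.

4.3 days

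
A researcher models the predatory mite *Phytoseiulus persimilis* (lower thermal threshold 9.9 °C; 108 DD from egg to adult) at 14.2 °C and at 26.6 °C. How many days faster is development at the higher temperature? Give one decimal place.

At 14.2 °C: 108 / (14.2 − 9.9) = 108 / 4.3 = 25.116 d.
At 26.6 °C: 108 / (26.6 − 9.9) = 108 / 16.7 = 6.467 d.
Difference = |25.116 − 6.467| = 18.649 ≈ 18.6 days.

18.6 days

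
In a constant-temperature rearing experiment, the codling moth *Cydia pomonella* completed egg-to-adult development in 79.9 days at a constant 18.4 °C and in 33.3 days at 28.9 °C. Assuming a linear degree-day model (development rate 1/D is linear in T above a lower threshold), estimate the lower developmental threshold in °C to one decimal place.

Linear rate model ⇒ the product D·(T − T_b) is constant across temperatures.
79.9·(18.4 − T_b) = 33.3·(28.9 − T_b)
T_b = (79.9·18.4 − 33.3·28.9) / (79.9 − 33.3) = 507.79 / 46.6 = 10.897 °C ≈ 10.9 °C.

10.9 °C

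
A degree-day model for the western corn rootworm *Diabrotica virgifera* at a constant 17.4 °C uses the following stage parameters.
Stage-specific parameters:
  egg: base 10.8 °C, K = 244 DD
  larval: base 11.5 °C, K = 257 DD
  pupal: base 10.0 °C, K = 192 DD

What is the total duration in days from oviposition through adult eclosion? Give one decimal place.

egg: 244 / (17.4 − 10.8) = 244 / 6.6 = 36.970 d.
larval: 257 / (17.4 − 11.5) = 257 / 5.9 = 43.559 d.
pupal: 192 / (17.4 − 10.0) = 192 / 7.4 = 25.946 d.
Sum = 106.475 ≈ 106.5 days.

106.5 days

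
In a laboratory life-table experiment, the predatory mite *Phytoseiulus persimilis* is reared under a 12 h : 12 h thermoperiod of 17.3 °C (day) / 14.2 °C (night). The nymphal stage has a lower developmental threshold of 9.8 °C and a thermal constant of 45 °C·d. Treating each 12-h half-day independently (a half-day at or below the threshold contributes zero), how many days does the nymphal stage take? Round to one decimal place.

Day half: max(0, 17.3 − 9.8) × 0.5 = 7.5 × 0.5 = 3.75 DD.
Night half: max(0, 14.2 − 9.8) × 0.5 = 4.4 × 0.5 = 2.20 DD.
Per 24 h: 5.95 DD/day.
Duration = 45 / 5.95 = 7.563 ≈ 7.6 days.

7.6 days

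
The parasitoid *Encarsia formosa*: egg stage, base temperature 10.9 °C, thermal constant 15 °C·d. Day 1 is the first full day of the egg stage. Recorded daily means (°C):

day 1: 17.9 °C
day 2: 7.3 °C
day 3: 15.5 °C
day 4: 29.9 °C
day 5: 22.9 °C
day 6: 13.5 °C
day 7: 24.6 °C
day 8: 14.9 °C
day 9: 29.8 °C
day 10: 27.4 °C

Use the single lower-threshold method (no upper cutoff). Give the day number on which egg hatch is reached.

Daily DD above 10.9 °C: 7.0, 0.0, 4.6, 19.0, 12.0, 2.6, 13.7, 4.0, 18.9, 16.5.
Cumulative: 7.0, 7.0, 11.6, 30.6, 42.6, 45.2, 58.9, 62.9, 81.8, 98.3.
The total first reaches 15 DD on day 4.

day 4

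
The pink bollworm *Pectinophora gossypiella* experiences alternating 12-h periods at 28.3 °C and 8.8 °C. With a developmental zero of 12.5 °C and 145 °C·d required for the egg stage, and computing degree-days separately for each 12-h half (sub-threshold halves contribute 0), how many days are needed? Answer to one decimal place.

Day half: max(0, 28.3 − 12.5) × 0.5 = 15.8 × 0.5 = 7.90 DD.
Night half: max(0, 8.8 − 12.5) × 0.5 = 0.0 × 0.5 = 0.00 DD.
Per 24 h: 7.90 DD/day.
Duration = 145 / 7.90 = 18.354 ≈ 18.4 days.

18.4 days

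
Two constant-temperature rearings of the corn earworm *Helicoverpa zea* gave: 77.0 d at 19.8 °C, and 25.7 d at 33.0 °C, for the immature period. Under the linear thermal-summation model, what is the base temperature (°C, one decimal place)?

13.2 °C

Linear rate model ⇒ the product D·(T − T_b) is constant across temperatures.
77.0·(19.8 − T_b) = 25.7·(33.0 − T_b)
T_b = (77.0·19.8 − 25.7·33.0) / (77.0 − 25.7) = 676.50 / 51.3 = 13.187 °C ≈ 13.2 °C.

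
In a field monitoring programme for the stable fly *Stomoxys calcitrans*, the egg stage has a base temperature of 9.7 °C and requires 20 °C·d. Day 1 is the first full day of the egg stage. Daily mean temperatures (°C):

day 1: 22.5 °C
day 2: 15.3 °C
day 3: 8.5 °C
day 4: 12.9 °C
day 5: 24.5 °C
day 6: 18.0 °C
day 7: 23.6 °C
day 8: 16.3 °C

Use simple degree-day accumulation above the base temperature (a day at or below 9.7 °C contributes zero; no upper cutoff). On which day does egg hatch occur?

Daily DD above 9.7 °C: 12.8, 5.6, 0.0, 3.2, 14.8, 8.3, 13.9, 6.6.
Cumulative: 12.8, 18.4, 18.4, 21.6, 36.4, 44.7, 58.6, 65.2.
The total first reaches 20 DD on day 4.

day 4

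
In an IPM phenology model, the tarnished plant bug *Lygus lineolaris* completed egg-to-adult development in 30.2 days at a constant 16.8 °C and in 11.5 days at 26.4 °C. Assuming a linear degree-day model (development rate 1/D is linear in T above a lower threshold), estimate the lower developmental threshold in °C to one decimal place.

10.9 °C

Equal thermal constants: D₁(T₁ − T_b) = D₂(T₂ − T_b).
30.2·(16.8 − T_b) = 11.5·(26.4 − T_b)
T_b = (30.2·16.8 − 11.5·26.4) / (30.2 − 11.5) = 203.76 / 18.7 = 10.896 °C ≈ 10.9 °C.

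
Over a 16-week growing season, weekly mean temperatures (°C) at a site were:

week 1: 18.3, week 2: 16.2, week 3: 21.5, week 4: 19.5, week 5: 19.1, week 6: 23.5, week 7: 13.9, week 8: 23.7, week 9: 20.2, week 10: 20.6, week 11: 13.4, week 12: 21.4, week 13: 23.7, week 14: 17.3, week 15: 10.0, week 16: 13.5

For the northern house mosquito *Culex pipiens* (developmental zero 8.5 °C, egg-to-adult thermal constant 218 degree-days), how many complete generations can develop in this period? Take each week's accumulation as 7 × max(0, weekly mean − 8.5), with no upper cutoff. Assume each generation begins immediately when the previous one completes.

5 generations

Weekly DD (7 × max(0, T̄ − 8.5)): 68.6, 53.9, 91.0, 77.0, 74.2, 105.0, 37.8, 106.4, 81.9, 84.7, 34.3, 90.3, 106.4, 61.6, 10.5, 35.0.
Season total = 1118.6 DD.
Complete generations = ⌊1118.6 / 218⌋ = 5.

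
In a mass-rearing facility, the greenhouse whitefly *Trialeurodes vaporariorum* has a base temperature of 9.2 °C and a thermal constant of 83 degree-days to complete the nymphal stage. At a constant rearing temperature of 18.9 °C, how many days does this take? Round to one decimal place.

Daily accumulation = 18.9 − 9.2 = 9.7 DD/day.
Duration = 83 / 9.7 = 8.557 ≈ 8.6 days.

8.6 days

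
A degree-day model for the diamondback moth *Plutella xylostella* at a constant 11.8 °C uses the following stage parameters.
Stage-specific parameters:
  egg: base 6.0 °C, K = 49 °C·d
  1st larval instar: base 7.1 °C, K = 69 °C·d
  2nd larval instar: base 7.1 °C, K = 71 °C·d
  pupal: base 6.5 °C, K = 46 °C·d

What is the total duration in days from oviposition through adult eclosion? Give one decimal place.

egg: 49 / (11.8 − 6.0) = 49 / 5.8 = 8.448 d.
1st larval instar: 69 / (11.8 − 7.1) = 69 / 4.7 = 14.681 d.
2nd larval instar: 71 / (11.8 − 7.1) = 71 / 4.7 = 15.106 d.
pupal: 46 / (11.8 − 6.5) = 46 / 5.3 = 8.679 d.
Sum = 46.915 ≈ 46.9 days.

46.9 days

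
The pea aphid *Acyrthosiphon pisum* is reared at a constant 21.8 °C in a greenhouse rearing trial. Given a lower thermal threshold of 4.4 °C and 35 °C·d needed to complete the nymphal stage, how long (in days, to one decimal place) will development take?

Daily accumulation = 21.8 − 4.4 = 17.4 DD/day.
Duration = 35 / 17.4 = 2.011 ≈ 2.0 days.

2.0 days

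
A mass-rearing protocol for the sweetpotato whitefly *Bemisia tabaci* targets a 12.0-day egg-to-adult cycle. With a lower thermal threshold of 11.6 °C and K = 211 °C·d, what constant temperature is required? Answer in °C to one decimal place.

29.2 °C

Required daily accumulation = 211 / 12.0 = 17.583 DD/day.
T = T_base + 17.583 = 11.6 + 17.583 = 29.183 ≈ 29.2 °C.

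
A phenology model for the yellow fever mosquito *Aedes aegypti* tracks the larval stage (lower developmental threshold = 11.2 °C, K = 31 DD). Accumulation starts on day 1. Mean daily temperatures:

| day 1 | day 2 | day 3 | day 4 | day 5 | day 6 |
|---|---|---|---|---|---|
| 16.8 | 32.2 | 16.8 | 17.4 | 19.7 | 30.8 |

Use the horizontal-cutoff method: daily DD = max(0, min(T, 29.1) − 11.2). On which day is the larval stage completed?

day 4

Daily DD above 11.2 °C (capped at 17.9): 5.6, 17.9, 5.6, 6.2, 8.5, 17.9.
Cumulative: 5.6, 23.5, 29.1, 35.3, 43.8, 61.7.
The total first reaches 31 DD on day 4.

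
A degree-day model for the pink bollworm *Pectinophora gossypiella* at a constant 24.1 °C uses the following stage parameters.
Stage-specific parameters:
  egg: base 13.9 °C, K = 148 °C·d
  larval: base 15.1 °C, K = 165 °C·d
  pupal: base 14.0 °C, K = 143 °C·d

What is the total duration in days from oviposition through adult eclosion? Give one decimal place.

47.0 days

egg: 148 / (24.1 − 13.9) = 148 / 10.2 = 14.510 d.
larval: 165 / (24.1 − 15.1) = 165 / 9.0 = 18.333 d.
pupal: 143 / (24.1 − 14.0) = 143 / 10.1 = 14.158 d.
Sum = 47.002 ≈ 47.0 days.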